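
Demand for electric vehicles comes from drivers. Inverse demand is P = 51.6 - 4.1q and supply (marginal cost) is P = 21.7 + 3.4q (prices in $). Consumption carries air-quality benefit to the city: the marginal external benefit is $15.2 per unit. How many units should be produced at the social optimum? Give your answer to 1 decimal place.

Social marginal benefit = demand + MEB = 66.8 - 4.1q.
Set SMB = MC: 66.8 - 4.1q = 21.7 + 3.4q → q* = 6.0133.

q* = 6.0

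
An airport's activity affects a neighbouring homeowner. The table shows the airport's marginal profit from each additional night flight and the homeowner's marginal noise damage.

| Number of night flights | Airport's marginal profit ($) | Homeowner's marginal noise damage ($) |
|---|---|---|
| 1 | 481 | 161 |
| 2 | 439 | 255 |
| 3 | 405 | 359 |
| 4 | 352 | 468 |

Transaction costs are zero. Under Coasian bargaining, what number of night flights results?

3

Bargaining reaches the level where marginal profit last exceeds marginal noise damage.
That holds through level 3 (405 ≥ 359) but not at 4 (352 < 468).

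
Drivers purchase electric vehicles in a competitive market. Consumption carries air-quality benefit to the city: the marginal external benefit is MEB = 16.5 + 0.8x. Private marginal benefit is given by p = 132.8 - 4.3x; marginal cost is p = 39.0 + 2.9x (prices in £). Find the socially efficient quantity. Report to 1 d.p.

x* = 17.2

Social marginal benefit = demand + MEB = 149.3 - 3.5x.
Set SMB = MC: 149.3 - 3.5x = 39.0 + 2.9x → x* = 17.2344.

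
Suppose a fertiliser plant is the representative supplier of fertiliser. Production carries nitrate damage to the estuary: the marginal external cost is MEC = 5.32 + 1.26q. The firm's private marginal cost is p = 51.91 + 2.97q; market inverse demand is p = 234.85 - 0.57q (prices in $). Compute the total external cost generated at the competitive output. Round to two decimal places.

$1957.41

Market equilibrium (private): 51.91 + 2.97q = 234.85 - 0.57q → q_m = 51.6780.
Total external cost = ∫₀^{q_m} (5.32 + 1.26q) dq = 5.32×51.6780 + ½×1.26×51.6780² = 1957.4148.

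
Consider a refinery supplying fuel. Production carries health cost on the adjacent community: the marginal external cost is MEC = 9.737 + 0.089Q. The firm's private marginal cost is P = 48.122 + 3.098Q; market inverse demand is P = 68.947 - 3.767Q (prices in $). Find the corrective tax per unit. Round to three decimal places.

Social marginal cost = private MC + MEC = 57.859 + 3.187Q.
Set SMC = demand: 57.859 + 3.187Q = 68.947 - 3.767Q → Q* = 1.5945.
The Pigouvian tax equals MEC at Q*: 9.737 + 0.089×1.5945 = 9.8789.

tax = $9.879 per unit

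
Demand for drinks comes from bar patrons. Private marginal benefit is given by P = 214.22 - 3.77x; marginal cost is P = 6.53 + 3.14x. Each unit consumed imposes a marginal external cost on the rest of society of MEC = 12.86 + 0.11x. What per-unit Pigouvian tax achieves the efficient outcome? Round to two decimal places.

Social marginal benefit = demand − MEC = 201.36 - 3.88x.
Set SMB = MC: 201.36 - 3.88x = 6.53 + 3.14x → x* = 27.7536.
The Pigouvian tax equals MEC at x*: 12.86 + 0.11×27.7536 = 15.9129.

tax = 15.91 per unit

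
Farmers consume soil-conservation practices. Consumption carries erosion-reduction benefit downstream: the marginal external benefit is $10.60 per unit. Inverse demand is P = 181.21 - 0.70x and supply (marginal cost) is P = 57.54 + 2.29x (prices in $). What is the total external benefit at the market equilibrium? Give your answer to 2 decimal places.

$438.43

Market equilibrium (private): 57.54 + 2.29x = 181.21 - 0.70x → x_m = 41.3612.
Total external benefit = MEB × x_m = 10.60 × 41.3612 = 438.4287.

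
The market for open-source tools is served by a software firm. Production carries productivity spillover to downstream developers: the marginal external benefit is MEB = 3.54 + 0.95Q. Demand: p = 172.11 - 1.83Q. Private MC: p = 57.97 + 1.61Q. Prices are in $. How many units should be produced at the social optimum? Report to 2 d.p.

Social marginal cost = private MC − MEB = 54.43 + 0.66Q.
Set SMC = demand: 54.43 + 0.66Q = 172.11 - 1.83Q → Q* = 47.2610.

Q* = 47.26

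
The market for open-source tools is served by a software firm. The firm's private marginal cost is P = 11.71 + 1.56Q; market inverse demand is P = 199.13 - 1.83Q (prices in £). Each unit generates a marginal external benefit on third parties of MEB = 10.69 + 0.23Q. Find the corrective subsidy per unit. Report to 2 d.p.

Social marginal cost = private MC − MEB = 1.02 + 1.33Q.
Set SMC = demand: 1.02 + 1.33Q = 199.13 - 1.83Q → Q* = 62.6930.
The Pigouvian subsidy equals MEB at Q*: 10.69 + 0.23×62.6930 = 25.1094.

subsidy = £25.11 per unit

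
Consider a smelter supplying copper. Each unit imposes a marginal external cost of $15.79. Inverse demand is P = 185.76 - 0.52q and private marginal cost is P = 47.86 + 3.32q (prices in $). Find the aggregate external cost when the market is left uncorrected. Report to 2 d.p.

Market equilibrium (private): 47.86 + 3.32q = 185.76 - 0.52q → q_m = 35.9115.
Total external cost = MEC × q_m = 15.79 × 35.9115 = 567.0426.

$567.04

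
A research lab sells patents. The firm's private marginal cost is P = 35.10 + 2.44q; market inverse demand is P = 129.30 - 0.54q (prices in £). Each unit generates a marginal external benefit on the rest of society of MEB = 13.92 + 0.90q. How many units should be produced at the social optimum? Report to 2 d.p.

Social marginal cost = private MC − MEB = 21.18 + 1.54q.
Set SMC = demand: 21.18 + 1.54q = 129.30 - 0.54q → q* = 51.9808.

q* = 51.98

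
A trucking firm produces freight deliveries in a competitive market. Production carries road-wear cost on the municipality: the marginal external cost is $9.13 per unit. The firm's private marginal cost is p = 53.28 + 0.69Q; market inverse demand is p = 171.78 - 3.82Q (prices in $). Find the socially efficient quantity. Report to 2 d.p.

Q* = 24.25

Social marginal cost = private MC + MEC = 62.41 + 0.69Q.
Set SMC = demand: 62.41 + 0.69Q = 171.78 - 3.82Q → Q* = 24.2506.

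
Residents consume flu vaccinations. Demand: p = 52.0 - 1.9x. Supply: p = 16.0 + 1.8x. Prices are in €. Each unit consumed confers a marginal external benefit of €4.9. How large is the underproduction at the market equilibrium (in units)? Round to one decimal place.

Market equilibrium (private): 16.0 + 1.8x = 52.0 - 1.9x → x_m = 9.7297.
Social marginal benefit = demand + MEB = 56.9 - 1.9x.
Set SMB = MC: 56.9 - 1.9x = 16.0 + 1.8x → x* = 11.0541.
Gap = |9.7297 − 11.0541| = 1.3244.

1.3 units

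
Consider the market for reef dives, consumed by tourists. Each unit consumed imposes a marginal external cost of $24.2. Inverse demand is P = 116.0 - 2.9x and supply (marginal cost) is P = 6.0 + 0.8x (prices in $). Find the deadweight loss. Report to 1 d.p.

Market equilibrium (private): 6.0 + 0.8x = 116.0 - 2.9x → x_m = 29.7297.
Social marginal benefit = demand − MEC = 91.8 - 2.9x.
Set SMB = MC: 91.8 - 2.9x = 6.0 + 0.8x → x* = 23.1892.
The loss is the area between SMB and MC from x* to x_m; with linear curves that's a triangle of height MEC(x_m).
DWL = ½ × 6.5405 × 24.2000 = 79.1401.

DWL = $79.1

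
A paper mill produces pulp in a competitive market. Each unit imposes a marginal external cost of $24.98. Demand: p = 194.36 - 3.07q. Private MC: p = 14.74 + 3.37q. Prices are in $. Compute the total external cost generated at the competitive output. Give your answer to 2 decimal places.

Market equilibrium (private): 14.74 + 3.37q = 194.36 - 3.07q → q_m = 27.8913.
Total external cost = MEC × q_m = 24.98 × 27.8913 = 696.7247.

$696.72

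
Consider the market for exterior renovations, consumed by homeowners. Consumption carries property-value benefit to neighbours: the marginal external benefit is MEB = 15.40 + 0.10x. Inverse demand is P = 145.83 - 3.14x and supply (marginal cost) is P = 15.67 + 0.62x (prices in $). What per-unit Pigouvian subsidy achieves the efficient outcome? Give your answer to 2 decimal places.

subsidy = $19.38 per unit

Social marginal benefit = demand + MEB = 161.23 - 3.04x.
Set SMB = MC: 161.23 - 3.04x = 15.67 + 0.62x → x* = 39.7705.
The Pigouvian subsidy equals MEB at x*: 15.40 + 0.10×39.7705 = 19.3771.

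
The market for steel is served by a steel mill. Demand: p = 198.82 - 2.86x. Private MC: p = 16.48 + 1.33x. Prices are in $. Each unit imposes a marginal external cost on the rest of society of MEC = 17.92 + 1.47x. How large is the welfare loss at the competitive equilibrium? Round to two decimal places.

Market equilibrium (private): 16.48 + 1.33x = 198.82 - 2.86x → x_m = 43.5179.
Social marginal cost = private MC + MEC = 34.40 + 2.80x.
Set SMC = demand: 34.40 + 2.80x = 198.82 - 2.86x → x* = 29.0495.
The welfare-loss triangle has base |x_m − x*| and height MEC(x_m) (the vertical gap between SMC and demand is zero at x* and MEC at x_m).
DWL = ½ × 14.4684 × 81.8913 = 592.4180.

DWL = $592.42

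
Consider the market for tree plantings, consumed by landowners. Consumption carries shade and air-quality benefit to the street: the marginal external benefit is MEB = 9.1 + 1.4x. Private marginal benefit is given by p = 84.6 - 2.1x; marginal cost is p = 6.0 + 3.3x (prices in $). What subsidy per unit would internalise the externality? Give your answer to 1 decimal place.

subsidy = $39.8 per unit

Social marginal benefit = demand + MEB = 93.7 - 0.7x.
Set SMB = MC: 93.7 - 0.7x = 6.0 + 3.3x → x* = 21.9250.
The Pigouvian subsidy equals MEB at x*: 9.1 + 1.4×21.9250 = 39.7950.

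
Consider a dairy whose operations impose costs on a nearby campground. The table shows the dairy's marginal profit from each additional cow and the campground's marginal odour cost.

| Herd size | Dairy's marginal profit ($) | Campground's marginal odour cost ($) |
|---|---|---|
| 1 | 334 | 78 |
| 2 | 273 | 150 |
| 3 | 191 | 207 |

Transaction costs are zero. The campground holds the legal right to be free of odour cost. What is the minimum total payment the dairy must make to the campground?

Efficient level: marginal profit ≥ marginal odour cost through level 2, so k* = 2.
With the campground holding the right, the dairy must at least compensate total damage at k*: 78 + 150 = 228.

$228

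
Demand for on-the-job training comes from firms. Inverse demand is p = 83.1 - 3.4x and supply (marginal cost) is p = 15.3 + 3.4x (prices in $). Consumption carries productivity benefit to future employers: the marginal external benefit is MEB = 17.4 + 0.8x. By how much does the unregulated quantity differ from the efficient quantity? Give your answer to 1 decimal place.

4.2 units

Market equilibrium (private): 15.3 + 3.4x = 83.1 - 3.4x → x_m = 9.9706.
Social marginal benefit = demand + MEB = 100.5 - 2.6x.
Set SMB = MC: 100.5 - 2.6x = 15.3 + 3.4x → x* = 14.2000.
Gap = |9.9706 − 14.2000| = 4.2294.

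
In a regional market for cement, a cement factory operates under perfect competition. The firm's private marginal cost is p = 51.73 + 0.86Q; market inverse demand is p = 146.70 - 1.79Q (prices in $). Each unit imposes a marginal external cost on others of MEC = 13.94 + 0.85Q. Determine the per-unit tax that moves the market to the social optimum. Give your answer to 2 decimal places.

tax = $33.62 per unit

Social marginal cost = private MC + MEC = 65.67 + 1.71Q.
Set SMC = demand: 65.67 + 1.71Q = 146.70 - 1.79Q → Q* = 23.1514.
The Pigouvian tax equals MEC at Q*: 13.94 + 0.85×23.1514 = 33.6187.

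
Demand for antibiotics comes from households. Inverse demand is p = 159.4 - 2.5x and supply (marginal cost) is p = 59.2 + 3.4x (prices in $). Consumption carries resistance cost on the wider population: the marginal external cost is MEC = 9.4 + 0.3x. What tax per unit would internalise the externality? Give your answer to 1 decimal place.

Social marginal benefit = demand − MEC = 150.0 - 2.8x.
Set SMB = MC: 150.0 - 2.8x = 59.2 + 3.4x → x* = 14.6452.
The Pigouvian tax equals MEC at x*: 9.4 + 0.3×14.6452 = 13.7936.

tax = $13.8 per unit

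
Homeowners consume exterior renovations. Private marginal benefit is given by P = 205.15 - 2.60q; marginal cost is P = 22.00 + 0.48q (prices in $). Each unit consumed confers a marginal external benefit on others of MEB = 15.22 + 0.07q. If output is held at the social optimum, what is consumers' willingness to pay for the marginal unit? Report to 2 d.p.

P = $33.80

Social marginal benefit = demand + MEB = 220.37 - 2.53q.
Set SMB = MC: 220.37 - 2.53q = 22.00 + 0.48q → q* = 65.9037.
Consumer price on the demand curve at q*: 205.15 − 2.60×65.9037 = 33.8004.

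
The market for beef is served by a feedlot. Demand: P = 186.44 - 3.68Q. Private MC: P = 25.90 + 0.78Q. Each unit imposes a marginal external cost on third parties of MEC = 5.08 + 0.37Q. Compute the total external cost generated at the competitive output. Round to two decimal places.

422.56

Market equilibrium (private): 25.90 + 0.78Q = 186.44 - 3.68Q → Q_m = 35.9955.
Total external cost = ∫₀^{Q_m} (5.08 + 0.37Q) dQ = 5.08×35.9955 + ½×0.37×35.9955² = 422.5572.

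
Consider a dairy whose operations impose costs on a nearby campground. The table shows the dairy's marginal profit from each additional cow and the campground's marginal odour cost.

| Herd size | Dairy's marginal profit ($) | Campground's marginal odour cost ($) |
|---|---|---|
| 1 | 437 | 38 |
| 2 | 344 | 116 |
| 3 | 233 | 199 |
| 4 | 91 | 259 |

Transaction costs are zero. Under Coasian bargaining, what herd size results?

Bargaining reaches the level where marginal profit last exceeds marginal odour cost.
That holds through level 3 (233 ≥ 199) but not at 4 (91 < 259).

3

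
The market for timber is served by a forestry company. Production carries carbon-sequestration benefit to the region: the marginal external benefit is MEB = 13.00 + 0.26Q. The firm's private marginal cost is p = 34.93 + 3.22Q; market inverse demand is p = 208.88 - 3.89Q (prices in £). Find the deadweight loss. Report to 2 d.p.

Market equilibrium (private): 34.93 + 3.22Q = 208.88 - 3.89Q → Q_m = 24.4655.
Social marginal cost = private MC − MEB = 21.93 + 2.96Q.
Set SMC = demand: 21.93 + 2.96Q = 208.88 - 3.89Q → Q* = 27.2920.
The loss is the area between SMC and demand from Q* to Q_m; with linear curves that's a triangle of height MEB(Q_m).
DWL = ½ × 2.8265 × 19.3610 = 27.3619.

DWL = £27.36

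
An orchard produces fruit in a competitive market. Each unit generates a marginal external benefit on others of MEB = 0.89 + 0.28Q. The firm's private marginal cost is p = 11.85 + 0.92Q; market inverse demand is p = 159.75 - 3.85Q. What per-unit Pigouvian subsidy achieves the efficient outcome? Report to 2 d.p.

Social marginal cost = private MC − MEB = 10.96 + 0.64Q.
Set SMC = demand: 10.96 + 0.64Q = 159.75 - 3.85Q → Q* = 33.1381.
The Pigouvian subsidy equals MEB at Q*: 0.89 + 0.28×33.1381 = 10.1687.

subsidy = 10.17 per unit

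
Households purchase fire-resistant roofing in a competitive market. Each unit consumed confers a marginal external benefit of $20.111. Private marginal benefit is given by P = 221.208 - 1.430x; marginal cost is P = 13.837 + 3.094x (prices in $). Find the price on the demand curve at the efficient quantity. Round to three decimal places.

Social marginal benefit = demand + MEB = 241.319 - 1.430x.
Set SMB = MC: 241.319 - 1.430x = 13.837 + 3.094x → x* = 50.2834.
Consumer price on the demand curve at x*: 221.208 − 1.430×50.2834 = 149.3027.

P = $149.303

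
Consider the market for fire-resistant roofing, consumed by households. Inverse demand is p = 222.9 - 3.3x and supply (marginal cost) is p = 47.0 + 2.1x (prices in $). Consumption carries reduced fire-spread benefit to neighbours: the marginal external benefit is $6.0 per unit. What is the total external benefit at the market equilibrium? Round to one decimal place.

$195.4

Market equilibrium (private): 47.0 + 2.1x = 222.9 - 3.3x → x_m = 32.5741.
Total external benefit = MEB × x_m = 6.0 × 32.5741 = 195.4446.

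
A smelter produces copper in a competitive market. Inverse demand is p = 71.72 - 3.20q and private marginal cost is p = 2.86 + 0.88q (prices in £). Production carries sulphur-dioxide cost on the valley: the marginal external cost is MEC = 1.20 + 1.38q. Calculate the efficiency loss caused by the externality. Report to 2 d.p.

Market equilibrium (private): 2.86 + 0.88q = 71.72 - 3.20q → q_m = 16.8775.
Social marginal cost = private MC + MEC = 4.06 + 2.26q.
Set SMC = demand: 4.06 + 2.26q = 71.72 - 3.20q → q* = 12.3919.
Between q* and q_m the wedge SMC − demand runs linearly from 0 to MEC(q_m), so the loss is a triangle.
DWL = ½ × 4.4856 × 24.4909 = 54.9282.

DWL = £54.93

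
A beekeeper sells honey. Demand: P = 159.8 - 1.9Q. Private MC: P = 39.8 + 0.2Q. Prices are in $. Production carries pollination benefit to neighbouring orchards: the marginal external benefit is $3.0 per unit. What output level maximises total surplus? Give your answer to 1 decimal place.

Q* = 58.6

Social marginal cost = private MC − MEB = 36.8 + 0.2Q.
Set SMC = demand: 36.8 + 0.2Q = 159.8 - 1.9Q → Q* = 58.5714.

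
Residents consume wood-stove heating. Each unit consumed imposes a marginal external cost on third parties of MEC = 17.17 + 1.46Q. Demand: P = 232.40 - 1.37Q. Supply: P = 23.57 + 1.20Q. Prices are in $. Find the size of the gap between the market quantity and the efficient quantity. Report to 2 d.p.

Market equilibrium (private): 23.57 + 1.20Q = 232.40 - 1.37Q → Q_m = 81.2568.
Social marginal benefit = demand − MEC = 215.23 - 2.83Q.
Set SMB = MC: 215.23 - 2.83Q = 23.57 + 1.20Q → Q* = 47.5583.
Gap = |81.2568 − 47.5583| = 33.6985.

33.70 units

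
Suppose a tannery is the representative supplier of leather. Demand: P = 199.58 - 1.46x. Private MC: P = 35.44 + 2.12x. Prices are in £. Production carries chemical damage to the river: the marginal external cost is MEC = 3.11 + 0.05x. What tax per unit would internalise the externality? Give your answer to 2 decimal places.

tax = £5.33 per unit

Social marginal cost = private MC + MEC = 38.55 + 2.17x.
Set SMC = demand: 38.55 + 2.17x = 199.58 - 1.46x → x* = 44.3609.
The Pigouvian tax equals MEC at x*: 3.11 + 0.05×44.3609 = 5.3280.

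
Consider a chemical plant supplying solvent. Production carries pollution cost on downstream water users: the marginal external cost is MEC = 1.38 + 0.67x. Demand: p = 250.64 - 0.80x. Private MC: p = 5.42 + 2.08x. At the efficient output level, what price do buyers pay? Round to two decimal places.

Social marginal cost = private MC + MEC = 6.80 + 2.75x.
Set SMC = demand: 6.80 + 2.75x = 250.64 - 0.80x → x* = 68.6873.
Consumer price on the demand curve at x*: 250.64 − 0.80×68.6873 = 195.6902.

P = 195.69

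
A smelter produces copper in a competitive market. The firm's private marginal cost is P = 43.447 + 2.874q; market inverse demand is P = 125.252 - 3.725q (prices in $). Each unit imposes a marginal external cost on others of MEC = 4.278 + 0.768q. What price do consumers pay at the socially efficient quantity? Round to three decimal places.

P = $86.052

Social marginal cost = private MC + MEC = 47.725 + 3.642q.
Set SMC = demand: 47.725 + 3.642q = 125.252 - 3.725q → q* = 10.5236.
Consumer price on the demand curve at q*: 125.252 − 3.725×10.5236 = 86.0516.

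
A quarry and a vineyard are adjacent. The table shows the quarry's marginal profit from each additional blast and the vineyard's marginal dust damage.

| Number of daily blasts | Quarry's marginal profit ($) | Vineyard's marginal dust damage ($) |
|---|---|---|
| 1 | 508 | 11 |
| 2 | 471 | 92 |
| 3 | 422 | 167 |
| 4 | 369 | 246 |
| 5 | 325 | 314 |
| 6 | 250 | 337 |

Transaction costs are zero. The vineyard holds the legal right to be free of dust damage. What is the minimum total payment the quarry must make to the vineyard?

$830

Efficient level: marginal profit ≥ marginal dust damage through level 5, so k* = 5.
With the vineyard holding the right, the quarry must at least compensate total damage at k*: 11 + 92 + 167 + 246 + 314 = 830.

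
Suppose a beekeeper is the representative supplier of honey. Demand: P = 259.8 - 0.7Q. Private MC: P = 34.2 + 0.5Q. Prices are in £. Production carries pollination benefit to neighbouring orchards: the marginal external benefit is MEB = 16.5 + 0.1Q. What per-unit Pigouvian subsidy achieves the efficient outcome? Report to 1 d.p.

subsidy = £38.5 per unit

Social marginal cost = private MC − MEB = 17.7 + 0.4Q.
Set SMC = demand: 17.7 + 0.4Q = 259.8 - 0.7Q → Q* = 220.0909.
The Pigouvian subsidy equals MEB at Q*: 16.5 + 0.1×220.0909 = 38.5091.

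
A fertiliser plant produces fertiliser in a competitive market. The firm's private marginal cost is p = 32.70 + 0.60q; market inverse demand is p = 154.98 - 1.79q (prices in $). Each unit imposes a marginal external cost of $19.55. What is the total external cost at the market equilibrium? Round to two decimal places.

$1000.24

Market equilibrium (private): 32.70 + 0.60q = 154.98 - 1.79q → q_m = 51.1632.
Total external cost = MEC × q_m = 19.55 × 51.1632 = 1000.2406.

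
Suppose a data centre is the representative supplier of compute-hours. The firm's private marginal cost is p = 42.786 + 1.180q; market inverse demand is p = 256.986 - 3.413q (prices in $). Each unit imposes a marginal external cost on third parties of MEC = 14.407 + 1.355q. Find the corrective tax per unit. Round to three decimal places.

tax = $59.921 per unit

Social marginal cost = private MC + MEC = 57.193 + 2.535q.
Set SMC = demand: 57.193 + 2.535q = 256.986 - 3.413q → q* = 33.5899.
The Pigouvian tax equals MEC at q*: 14.407 + 1.355×33.5899 = 59.9213.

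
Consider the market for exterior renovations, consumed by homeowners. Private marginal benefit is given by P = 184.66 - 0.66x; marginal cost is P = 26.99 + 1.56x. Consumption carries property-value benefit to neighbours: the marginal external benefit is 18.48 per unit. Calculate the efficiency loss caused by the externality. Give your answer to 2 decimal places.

Market equilibrium (private): 26.99 + 1.56x = 184.66 - 0.66x → x_m = 71.0225.
Social marginal benefit = demand + MEB = 203.14 - 0.66x.
Set SMB = MC: 203.14 - 0.66x = 26.99 + 1.56x → x* = 79.3468.
The loss is the area between SMB and MC from x* to x_m; with linear curves that's a triangle of height MEB(x_m).
DWL = ½ × 8.3243 × 18.4800 = 76.9165.

DWL = 76.92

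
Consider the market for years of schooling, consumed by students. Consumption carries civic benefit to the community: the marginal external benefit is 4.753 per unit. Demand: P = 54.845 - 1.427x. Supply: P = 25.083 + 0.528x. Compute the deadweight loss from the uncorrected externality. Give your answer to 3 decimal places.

DWL = 5.778

Market equilibrium (private): 25.083 + 0.528x = 54.845 - 1.427x → x_m = 15.2235.
Social marginal benefit = demand + MEB = 59.598 - 1.427x.
Set SMB = MC: 59.598 - 1.427x = 25.083 + 0.528x → x* = 17.6547.
Between x* and x_m the wedge SMB − MC runs linearly from 0 to MEB(x_m), so the loss is a triangle.
DWL = ½ × 2.4312 × 4.7530 = 5.7777.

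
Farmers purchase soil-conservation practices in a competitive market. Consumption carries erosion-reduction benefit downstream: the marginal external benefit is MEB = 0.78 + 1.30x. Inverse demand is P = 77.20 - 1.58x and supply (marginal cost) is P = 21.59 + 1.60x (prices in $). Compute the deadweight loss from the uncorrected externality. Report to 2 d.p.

DWL = $147.05

Market equilibrium (private): 21.59 + 1.60x = 77.20 - 1.58x → x_m = 17.4874.
Social marginal benefit = demand + MEB = 77.98 - 0.28x.
Set SMB = MC: 77.98 - 0.28x = 21.59 + 1.60x → x* = 29.9947.
The welfare-loss triangle has base |x_m − x*| and height MEB(x_m) (the vertical gap between SMB and MC is zero at x* and MEB at x_m).
DWL = ½ × 12.5073 × 23.5136 = 147.0458.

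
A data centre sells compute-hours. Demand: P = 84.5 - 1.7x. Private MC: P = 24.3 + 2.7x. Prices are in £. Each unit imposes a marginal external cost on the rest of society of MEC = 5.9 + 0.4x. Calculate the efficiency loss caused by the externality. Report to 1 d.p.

DWL = £13.5

Market equilibrium (private): 24.3 + 2.7x = 84.5 - 1.7x → x_m = 13.6818.
Social marginal cost = private MC + MEC = 30.2 + 3.1x.
Set SMC = demand: 30.2 + 3.1x = 84.5 - 1.7x → x* = 11.3125.
Height of the DWL triangle at x_m is SMC(x_m) − demand(x_m) = MEC(x_m) = 11.3727.
DWL = ½ × 2.3693 × 11.3727 = 13.4727.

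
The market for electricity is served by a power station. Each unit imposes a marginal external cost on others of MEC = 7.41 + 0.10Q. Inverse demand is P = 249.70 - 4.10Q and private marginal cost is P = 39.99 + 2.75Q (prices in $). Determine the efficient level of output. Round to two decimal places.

Q* = 29.11

Social marginal cost = private MC + MEC = 47.40 + 2.85Q.
Set SMC = demand: 47.40 + 2.85Q = 249.70 - 4.10Q → Q* = 29.1079.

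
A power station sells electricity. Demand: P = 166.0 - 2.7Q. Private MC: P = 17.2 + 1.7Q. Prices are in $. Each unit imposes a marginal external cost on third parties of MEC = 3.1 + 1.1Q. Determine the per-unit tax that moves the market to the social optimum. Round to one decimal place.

tax = $32.2 per unit

Social marginal cost = private MC + MEC = 20.3 + 2.8Q.
Set SMC = demand: 20.3 + 2.8Q = 166.0 - 2.7Q → Q* = 26.4909.
The Pigouvian tax equals MEC at Q*: 3.1 + 1.1×26.4909 = 32.2400.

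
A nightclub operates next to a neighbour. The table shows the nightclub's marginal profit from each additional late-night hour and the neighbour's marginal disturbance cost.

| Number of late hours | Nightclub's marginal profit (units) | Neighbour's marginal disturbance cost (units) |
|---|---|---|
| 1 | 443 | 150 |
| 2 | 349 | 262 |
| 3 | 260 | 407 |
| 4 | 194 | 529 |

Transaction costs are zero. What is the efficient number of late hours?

Bargaining reaches the level where marginal profit last exceeds marginal disturbance cost.
That holds through level 2 (349 ≥ 262) but not at 3 (260 < 407).

2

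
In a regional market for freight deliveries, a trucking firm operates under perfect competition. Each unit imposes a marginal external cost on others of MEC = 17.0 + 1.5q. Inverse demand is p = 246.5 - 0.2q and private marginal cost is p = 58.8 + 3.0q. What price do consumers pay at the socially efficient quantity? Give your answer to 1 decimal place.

P = 239.2

Social marginal cost = private MC + MEC = 75.8 + 4.5q.
Set SMC = demand: 75.8 + 4.5q = 246.5 - 0.2q → q* = 36.3191.
Consumer price on the demand curve at q*: 246.5 − 0.2×36.3191 = 239.2362.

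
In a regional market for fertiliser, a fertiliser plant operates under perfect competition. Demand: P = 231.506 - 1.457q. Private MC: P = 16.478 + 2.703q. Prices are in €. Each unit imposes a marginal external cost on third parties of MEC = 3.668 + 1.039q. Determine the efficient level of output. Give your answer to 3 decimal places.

Social marginal cost = private MC + MEC = 20.146 + 3.742q.
Set SMC = demand: 20.146 + 3.742q = 231.506 - 1.457q → q* = 40.6540.

q* = 40.654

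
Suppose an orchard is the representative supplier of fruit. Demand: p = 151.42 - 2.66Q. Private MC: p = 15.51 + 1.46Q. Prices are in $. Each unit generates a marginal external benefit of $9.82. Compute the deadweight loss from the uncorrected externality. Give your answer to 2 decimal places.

Market equilibrium (private): 15.51 + 1.46Q = 151.42 - 2.66Q → Q_m = 32.9879.
Social marginal cost = private MC − MEB = 5.69 + 1.46Q.
Set SMC = demand: 5.69 + 1.46Q = 151.42 - 2.66Q → Q* = 35.3714.
The loss is the area between SMC and demand from Q* to Q_m; with linear curves that's a triangle of height MEB(Q_m).
DWL = ½ × 2.3835 × 9.8200 = 11.7030.

DWL = $11.70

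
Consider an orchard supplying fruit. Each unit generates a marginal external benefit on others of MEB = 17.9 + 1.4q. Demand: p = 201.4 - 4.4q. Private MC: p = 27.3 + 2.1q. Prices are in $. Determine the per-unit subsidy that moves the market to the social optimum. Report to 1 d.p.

Social marginal cost = private MC − MEB = 9.4 + 0.7q.
Set SMC = demand: 9.4 + 0.7q = 201.4 - 4.4q → q* = 37.6471.
The Pigouvian subsidy equals MEB at q*: 17.9 + 1.4×37.6471 = 70.6059.

subsidy = $70.6 per unit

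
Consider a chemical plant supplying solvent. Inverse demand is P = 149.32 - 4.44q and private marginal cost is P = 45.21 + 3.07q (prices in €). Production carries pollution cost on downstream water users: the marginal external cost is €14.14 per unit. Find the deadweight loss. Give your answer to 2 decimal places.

DWL = €13.31

Market equilibrium (private): 45.21 + 3.07q = 149.32 - 4.44q → q_m = 13.8628.
Social marginal cost = private MC + MEC = 59.35 + 3.07q.
Set SMC = demand: 59.35 + 3.07q = 149.32 - 4.44q → q* = 11.9800.
Height of the DWL triangle at q_m is SMC(q_m) − demand(q_m) = MEC(q_m) = 14.1400.
DWL = ½ × 1.8828 × 14.1400 = 13.3114.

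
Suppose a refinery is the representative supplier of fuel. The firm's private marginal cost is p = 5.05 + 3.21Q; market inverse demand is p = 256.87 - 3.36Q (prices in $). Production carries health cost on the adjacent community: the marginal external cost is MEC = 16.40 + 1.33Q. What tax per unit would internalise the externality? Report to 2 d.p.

Social marginal cost = private MC + MEC = 21.45 + 4.54Q.
Set SMC = demand: 21.45 + 4.54Q = 256.87 - 3.36Q → Q* = 29.8000.
The Pigouvian tax equals MEC at Q*: 16.40 + 1.33×29.8000 = 56.0340.

tax = $56.03 per unit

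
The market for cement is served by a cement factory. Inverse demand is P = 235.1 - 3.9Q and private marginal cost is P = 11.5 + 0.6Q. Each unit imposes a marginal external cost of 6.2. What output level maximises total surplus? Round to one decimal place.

Q* = 48.3

Social marginal cost = private MC + MEC = 17.7 + 0.6Q.
Set SMC = demand: 17.7 + 0.6Q = 235.1 - 3.9Q → Q* = 48.3111.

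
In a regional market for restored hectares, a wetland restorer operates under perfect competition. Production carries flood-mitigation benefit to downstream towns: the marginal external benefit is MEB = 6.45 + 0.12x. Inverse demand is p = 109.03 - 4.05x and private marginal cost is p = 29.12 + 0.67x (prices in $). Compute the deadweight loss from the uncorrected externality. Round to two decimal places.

Market equilibrium (private): 29.12 + 0.67x = 109.03 - 4.05x → x_m = 16.9301.
Social marginal cost = private MC − MEB = 22.67 + 0.55x.
Set SMC = demand: 22.67 + 0.55x = 109.03 - 4.05x → x* = 18.7739.
The welfare-loss triangle has base |x_m − x*| and height MEB(x_m) (the vertical gap between SMC and demand is zero at x* and MEB at x_m).
DWL = ½ × 1.8438 × 8.4816 = 7.8192.

DWL = $7.82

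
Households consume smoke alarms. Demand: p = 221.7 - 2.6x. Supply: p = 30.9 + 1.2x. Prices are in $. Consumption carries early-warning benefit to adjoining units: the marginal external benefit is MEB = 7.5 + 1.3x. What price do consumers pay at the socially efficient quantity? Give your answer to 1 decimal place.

Social marginal benefit = demand + MEB = 229.2 - 1.3x.
Set SMB = MC: 229.2 - 1.3x = 30.9 + 1.2x → x* = 79.3200.
Consumer price on the demand curve at x*: 221.7 − 2.6×79.3200 = 15.4680.

P = $15.5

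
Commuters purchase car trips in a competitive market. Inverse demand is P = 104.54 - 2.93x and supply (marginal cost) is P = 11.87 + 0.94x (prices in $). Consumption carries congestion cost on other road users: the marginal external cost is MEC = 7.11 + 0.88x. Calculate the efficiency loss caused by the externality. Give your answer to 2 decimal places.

DWL = $83.60

Market equilibrium (private): 11.87 + 0.94x = 104.54 - 2.93x → x_m = 23.9457.
Social marginal benefit = demand − MEC = 97.43 - 3.81x.
Set SMB = MC: 97.43 - 3.81x = 11.87 + 0.94x → x* = 18.0126.
The welfare-loss triangle has base |x_m − x*| and height MEC(x_m) (the vertical gap between SMB and MC is zero at x* and MEC at x_m).
DWL = ½ × 5.9331 × 28.1822 = 83.6039.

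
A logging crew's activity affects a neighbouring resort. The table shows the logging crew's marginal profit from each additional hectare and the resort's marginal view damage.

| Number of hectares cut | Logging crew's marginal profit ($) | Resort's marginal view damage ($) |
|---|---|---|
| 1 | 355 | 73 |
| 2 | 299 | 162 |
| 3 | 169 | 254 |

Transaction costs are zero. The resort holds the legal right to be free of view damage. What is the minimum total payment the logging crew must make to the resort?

Efficient level: marginal profit ≥ marginal view damage through level 2, so k* = 2.
With the resort holding the right, the logging crew must at least compensate total damage at k*: 73 + 162 = 235.

$235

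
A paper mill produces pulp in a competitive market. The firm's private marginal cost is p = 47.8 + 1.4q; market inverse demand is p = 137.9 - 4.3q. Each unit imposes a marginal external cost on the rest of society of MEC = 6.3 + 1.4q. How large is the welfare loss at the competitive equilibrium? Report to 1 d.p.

Market equilibrium (private): 47.8 + 1.4q = 137.9 - 4.3q → q_m = 15.8070.
Social marginal cost = private MC + MEC = 54.1 + 2.8q.
Set SMC = demand: 54.1 + 2.8q = 137.9 - 4.3q → q* = 11.8028.
The loss is the area between SMC and demand from q* to q_m; with linear curves that's a triangle of height MEC(q_m).
DWL = ½ × 4.0042 × 28.4298 = 56.9193.

DWL = 56.9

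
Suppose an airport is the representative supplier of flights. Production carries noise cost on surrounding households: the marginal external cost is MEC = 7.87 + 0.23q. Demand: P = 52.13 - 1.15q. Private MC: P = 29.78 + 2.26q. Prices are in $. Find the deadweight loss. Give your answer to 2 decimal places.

DWL = $12.08

Market equilibrium (private): 29.78 + 2.26q = 52.13 - 1.15q → q_m = 6.5543.
Social marginal cost = private MC + MEC = 37.65 + 2.49q.
Set SMC = demand: 37.65 + 2.49q = 52.13 - 1.15q → q* = 3.9780.
The loss is the area between SMC and demand from q* to q_m; with linear curves that's a triangle of height MEC(q_m).
DWL = ½ × 2.5763 × 9.3775 = 12.0796.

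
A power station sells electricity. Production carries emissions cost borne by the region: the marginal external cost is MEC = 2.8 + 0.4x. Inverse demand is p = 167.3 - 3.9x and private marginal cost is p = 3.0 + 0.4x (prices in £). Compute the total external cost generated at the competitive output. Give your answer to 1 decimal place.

Market equilibrium (private): 3.0 + 0.4x = 167.3 - 3.9x → x_m = 38.2093.
Total external cost = ∫₀^{x_m} (2.8 + 0.4x) dx = 2.8×38.2093 + ½×0.4×38.2093² = 398.9762.

£399.0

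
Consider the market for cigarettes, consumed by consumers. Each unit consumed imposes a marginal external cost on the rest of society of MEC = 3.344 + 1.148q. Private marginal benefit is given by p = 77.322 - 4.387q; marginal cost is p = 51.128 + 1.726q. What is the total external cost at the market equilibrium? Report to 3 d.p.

Market equilibrium (private): 51.128 + 1.726q = 77.322 - 4.387q → q_m = 4.2850.
Total external cost = ∫₀^{q_m} (3.344 + 1.148q) dq = 3.344×4.2850 + ½×1.148×4.2850² = 24.8684.

24.868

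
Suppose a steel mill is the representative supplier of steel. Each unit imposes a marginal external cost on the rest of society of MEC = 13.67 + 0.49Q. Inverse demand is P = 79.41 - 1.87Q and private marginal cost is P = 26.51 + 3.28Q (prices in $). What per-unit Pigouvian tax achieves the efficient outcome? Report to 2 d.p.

Social marginal cost = private MC + MEC = 40.18 + 3.77Q.
Set SMC = demand: 40.18 + 3.77Q = 79.41 - 1.87Q → Q* = 6.9557.
The Pigouvian tax equals MEC at Q*: 13.67 + 0.49×6.9557 = 17.0783.

tax = $17.08 per unit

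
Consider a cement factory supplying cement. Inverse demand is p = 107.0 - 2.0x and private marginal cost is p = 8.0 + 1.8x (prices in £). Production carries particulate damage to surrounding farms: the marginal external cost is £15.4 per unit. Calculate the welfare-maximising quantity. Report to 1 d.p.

Social marginal cost = private MC + MEC = 23.4 + 1.8x.
Set SMC = demand: 23.4 + 1.8x = 107.0 - 2.0x → x* = 22.0000.

x* = 22.0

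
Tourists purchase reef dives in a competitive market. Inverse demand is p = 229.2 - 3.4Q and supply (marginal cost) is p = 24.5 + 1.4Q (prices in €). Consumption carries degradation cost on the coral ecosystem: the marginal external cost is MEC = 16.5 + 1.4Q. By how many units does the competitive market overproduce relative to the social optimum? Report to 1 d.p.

Market equilibrium (private): 24.5 + 1.4Q = 229.2 - 3.4Q → Q_m = 42.6458.
Social marginal benefit = demand − MEC = 212.7 - 4.8Q.
Set SMB = MC: 212.7 - 4.8Q = 24.5 + 1.4Q → Q* = 30.3548.
Gap = |42.6458 − 30.3548| = 12.2910.

12.3 units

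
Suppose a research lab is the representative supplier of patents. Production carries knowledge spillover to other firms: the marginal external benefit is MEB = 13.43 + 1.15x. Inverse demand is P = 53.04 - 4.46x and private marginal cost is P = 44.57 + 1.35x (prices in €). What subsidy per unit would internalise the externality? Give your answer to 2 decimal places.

Social marginal cost = private MC − MEB = 31.14 + 0.20x.
Set SMC = demand: 31.14 + 0.20x = 53.04 - 4.46x → x* = 4.6996.
The Pigouvian subsidy equals MEB at x*: 13.43 + 1.15×4.6996 = 18.8345.

subsidy = €18.83 per unit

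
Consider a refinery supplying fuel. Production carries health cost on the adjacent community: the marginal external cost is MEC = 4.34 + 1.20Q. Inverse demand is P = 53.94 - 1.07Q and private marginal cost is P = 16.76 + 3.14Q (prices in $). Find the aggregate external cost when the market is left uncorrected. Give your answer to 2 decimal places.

Market equilibrium (private): 16.76 + 3.14Q = 53.94 - 1.07Q → Q_m = 8.8314.
Total external cost = ∫₀^{Q_m} (4.34 + 1.20Q) dQ = 4.34×8.8314 + ½×1.20×8.8314² = 85.1245.

$85.12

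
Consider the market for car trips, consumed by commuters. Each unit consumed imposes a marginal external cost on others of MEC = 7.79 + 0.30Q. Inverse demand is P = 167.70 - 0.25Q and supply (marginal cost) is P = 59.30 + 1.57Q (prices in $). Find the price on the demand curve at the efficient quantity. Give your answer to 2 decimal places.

P = $155.84

Social marginal benefit = demand − MEC = 159.91 - 0.55Q.
Set SMB = MC: 159.91 - 0.55Q = 59.30 + 1.57Q → Q* = 47.4575.
Consumer price on the demand curve at Q*: 167.70 − 0.25×47.4575 = 155.8356.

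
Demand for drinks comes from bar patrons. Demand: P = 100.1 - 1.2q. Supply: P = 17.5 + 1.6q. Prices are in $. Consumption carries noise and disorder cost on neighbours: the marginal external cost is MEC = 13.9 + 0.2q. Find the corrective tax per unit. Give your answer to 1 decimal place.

Social marginal benefit = demand − MEC = 86.2 - 1.4q.
Set SMB = MC: 86.2 - 1.4q = 17.5 + 1.6q → q* = 22.9000.
The Pigouvian tax equals MEC at q*: 13.9 + 0.2×22.9000 = 18.4800.

tax = $18.5 per unit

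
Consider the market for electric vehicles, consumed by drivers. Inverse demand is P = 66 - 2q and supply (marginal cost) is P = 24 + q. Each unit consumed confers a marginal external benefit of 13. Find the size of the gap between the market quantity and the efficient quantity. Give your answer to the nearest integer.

Market equilibrium (private): 24 + q = 66 - 2q → q_m = 14.0000.
Social marginal benefit = demand + MEB = 79 - 2q.
Set SMB = MC: 79 - 2q = 24 + q → q* = 18.3333.
Gap = |14.0000 − 18.3333| = 4.3333.

4 units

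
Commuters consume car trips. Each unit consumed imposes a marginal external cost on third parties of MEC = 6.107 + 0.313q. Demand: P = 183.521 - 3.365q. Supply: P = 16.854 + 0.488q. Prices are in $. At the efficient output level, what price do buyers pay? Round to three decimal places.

P = $53.832

Social marginal benefit = demand − MEC = 177.414 - 3.678q.
Set SMB = MC: 177.414 - 3.678q = 16.854 + 0.488q → q* = 38.5406.
Consumer price on the demand curve at q*: 183.521 − 3.365×38.5406 = 53.8319.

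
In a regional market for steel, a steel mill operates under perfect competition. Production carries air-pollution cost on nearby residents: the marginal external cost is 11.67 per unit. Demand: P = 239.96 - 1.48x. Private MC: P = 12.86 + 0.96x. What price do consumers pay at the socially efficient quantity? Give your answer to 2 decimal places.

Social marginal cost = private MC + MEC = 24.53 + 0.96x.
Set SMC = demand: 24.53 + 0.96x = 239.96 - 1.48x → x* = 88.2910.
Consumer price on the demand curve at x*: 239.96 − 1.48×88.2910 = 109.2893.

P = 109.29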